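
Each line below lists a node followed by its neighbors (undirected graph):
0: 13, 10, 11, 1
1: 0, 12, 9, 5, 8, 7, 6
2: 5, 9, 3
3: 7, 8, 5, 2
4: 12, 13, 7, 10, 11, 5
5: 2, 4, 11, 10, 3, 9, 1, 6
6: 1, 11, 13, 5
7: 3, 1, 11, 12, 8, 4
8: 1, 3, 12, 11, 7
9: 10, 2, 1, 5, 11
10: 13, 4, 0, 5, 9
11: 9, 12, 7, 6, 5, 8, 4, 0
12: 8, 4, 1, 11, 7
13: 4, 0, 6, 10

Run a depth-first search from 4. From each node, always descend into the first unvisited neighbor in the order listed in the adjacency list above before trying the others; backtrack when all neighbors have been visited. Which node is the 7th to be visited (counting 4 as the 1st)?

6

Visit 4
4 → 12
12 → 8
8 → 1
1 → 0
0 → 13
13 → 6
6 → 11
11 → 9
9 → 10
10 → 5
5 → 2
2 → 3
3 → 7

Visit order: 4, 12, 8, 1, 0, 13, 6, 11, 9, 10, 5, 2, 3, 7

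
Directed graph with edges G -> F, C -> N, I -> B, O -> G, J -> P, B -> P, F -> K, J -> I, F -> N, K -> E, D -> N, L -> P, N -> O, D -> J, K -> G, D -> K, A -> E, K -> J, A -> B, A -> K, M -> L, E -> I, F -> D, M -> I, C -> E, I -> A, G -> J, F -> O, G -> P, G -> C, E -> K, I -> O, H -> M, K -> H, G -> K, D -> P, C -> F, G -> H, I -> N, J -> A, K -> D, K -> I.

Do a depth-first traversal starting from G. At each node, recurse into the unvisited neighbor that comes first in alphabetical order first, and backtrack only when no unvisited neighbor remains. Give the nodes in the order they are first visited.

G, C, E, I, A, B, P, K, D, J, N, O, H, M, L, F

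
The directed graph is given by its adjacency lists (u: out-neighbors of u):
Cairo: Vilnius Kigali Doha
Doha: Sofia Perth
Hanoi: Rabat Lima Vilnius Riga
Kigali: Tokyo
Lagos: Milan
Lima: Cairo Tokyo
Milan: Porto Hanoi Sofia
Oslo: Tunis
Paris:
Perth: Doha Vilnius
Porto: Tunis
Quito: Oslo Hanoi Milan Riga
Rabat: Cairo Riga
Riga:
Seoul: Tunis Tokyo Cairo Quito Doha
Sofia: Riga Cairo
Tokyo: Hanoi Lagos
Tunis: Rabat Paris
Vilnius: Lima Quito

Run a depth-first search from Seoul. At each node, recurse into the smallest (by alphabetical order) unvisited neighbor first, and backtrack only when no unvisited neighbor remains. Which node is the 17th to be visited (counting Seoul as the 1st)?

Quito

Visit Seoul
Seoul → Cairo
Cairo → Doha
Doha → Perth
Perth → Vilnius
Vilnius → Lima
Lima → Tokyo
Tokyo → Hanoi
Hanoi → Rabat
Rabat → Riga
Tokyo → Lagos
Lagos → Milan
Milan → Porto
Porto → Tunis
Tunis → Paris
Milan → Sofia
Vilnius → Quito
Quito → Oslo
Cairo → Kigali

Visit order: Seoul, Cairo, Doha, Perth, Vilnius, Lima, Tokyo, Hanoi, Rabat, Riga, Lagos, Milan, Porto, Tunis, Paris, Sofia, Quito, Oslo, Kigali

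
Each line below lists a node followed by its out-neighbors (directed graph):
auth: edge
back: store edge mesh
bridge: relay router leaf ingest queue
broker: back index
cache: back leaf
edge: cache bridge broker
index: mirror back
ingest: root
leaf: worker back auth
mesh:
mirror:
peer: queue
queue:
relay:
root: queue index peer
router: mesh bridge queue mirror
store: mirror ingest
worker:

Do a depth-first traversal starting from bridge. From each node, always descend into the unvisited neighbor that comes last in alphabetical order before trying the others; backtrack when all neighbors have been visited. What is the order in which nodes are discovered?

bridge, router, queue, mirror, mesh, relay, leaf, worker, back, store, ingest, root, peer, index, edge, cache, broker, auth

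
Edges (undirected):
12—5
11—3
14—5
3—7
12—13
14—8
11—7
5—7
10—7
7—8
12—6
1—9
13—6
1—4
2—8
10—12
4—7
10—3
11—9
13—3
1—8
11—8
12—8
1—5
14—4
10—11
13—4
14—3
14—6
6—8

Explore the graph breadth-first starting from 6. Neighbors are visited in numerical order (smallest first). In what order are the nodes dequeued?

6 → 8 → 12 → 13 → 14 → 1 → 2 → 7 → 11 → 5 → 10 → 3 → 4 → 9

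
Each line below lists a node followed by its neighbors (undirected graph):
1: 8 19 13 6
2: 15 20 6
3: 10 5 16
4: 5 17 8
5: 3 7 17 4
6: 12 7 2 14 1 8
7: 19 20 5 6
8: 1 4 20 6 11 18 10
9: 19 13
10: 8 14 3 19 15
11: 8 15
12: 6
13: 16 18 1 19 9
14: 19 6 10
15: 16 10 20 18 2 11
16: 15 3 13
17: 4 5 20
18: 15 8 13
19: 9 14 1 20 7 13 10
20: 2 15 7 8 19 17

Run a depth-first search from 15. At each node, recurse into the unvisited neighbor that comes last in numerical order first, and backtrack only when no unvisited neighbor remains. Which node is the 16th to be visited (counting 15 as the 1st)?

12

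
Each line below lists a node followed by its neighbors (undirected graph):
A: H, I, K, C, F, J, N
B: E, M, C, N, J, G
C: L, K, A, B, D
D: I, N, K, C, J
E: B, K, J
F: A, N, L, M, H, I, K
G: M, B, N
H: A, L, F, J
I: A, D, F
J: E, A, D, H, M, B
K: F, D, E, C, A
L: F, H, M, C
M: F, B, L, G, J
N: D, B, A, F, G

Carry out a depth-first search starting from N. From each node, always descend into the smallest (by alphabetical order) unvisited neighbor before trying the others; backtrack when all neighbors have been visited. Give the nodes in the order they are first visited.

N -> A -> C -> B -> E -> J -> D -> I -> F -> H -> L -> M -> G -> K

Visit N
N → A
A → C
C → B
B → E
E → J
J → D
D → I
I → F
F → H
H → L
L → M
M → G
F → K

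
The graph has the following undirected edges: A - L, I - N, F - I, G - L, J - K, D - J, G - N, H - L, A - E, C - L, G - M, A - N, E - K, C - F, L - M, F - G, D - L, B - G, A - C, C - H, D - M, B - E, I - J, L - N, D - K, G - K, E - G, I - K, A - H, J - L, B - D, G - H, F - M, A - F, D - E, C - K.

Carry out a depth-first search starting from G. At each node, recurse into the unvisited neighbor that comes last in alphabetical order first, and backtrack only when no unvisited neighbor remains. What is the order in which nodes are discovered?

G -> N -> L -> M -> F -> I -> K -> J -> D -> E -> B -> A -> H -> C

Visit G
G → N
N → L
L → M
M → F
F → I
I → K
K → J
J → D
D → E
E → B
E → A
A → H
H → C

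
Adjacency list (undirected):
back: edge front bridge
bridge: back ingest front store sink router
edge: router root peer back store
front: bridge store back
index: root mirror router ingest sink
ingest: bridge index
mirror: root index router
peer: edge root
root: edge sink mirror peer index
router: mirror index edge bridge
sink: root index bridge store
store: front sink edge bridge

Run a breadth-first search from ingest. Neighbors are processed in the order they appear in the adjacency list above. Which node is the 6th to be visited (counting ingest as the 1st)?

Visit ingest; enqueue bridge, index → queue [bridge, index]
Visit bridge; enqueue back, front, store, sink, router → queue [index, back, front, store, sink, router]
Visit index; enqueue root, mirror → queue [back, front, store, sink, router, root, mirror]
Visit back; enqueue edge → queue [front, store, sink, router, root, mirror, edge]
Visit front → queue [store, sink, router, root, mirror, edge]
Visit store → queue [sink, router, root, mirror, edge]
Visit sink → queue [router, root, mirror, edge]
Visit router → queue [root, mirror, edge]
Visit root; enqueue peer → queue [mirror, edge, peer]
Visit mirror → queue [edge, peer]
Visit edge → queue [peer]
Visit peer → queue []

Visit order: ingest, bridge, index, back, front, store, sink, router, root, mirror, edge, peer

store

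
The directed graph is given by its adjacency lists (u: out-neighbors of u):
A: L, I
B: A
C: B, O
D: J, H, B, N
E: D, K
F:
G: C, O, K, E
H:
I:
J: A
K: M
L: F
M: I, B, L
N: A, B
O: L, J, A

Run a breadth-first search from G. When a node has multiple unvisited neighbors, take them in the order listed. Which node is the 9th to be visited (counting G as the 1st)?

Visit G; enqueue C, O, K, E → queue [C, O, K, E]
Visit C; enqueue B → queue [O, K, E, B]
Visit O; enqueue L, J, A → queue [K, E, B, L, J, A]
Visit K; enqueue M → queue [E, B, L, J, A, M]
Visit E; enqueue D → queue [B, L, J, A, M, D]
Visit B → queue [L, J, A, M, D]
Visit L; enqueue F → queue [J, A, M, D, F]
Visit J → queue [A, M, D, F]
Visit A; enqueue I → queue [M, D, F, I]
Visit M → queue [D, F, I]
Visit D; enqueue H, N → queue [F, I, H, N]
Visit F → queue [I, H, N]
Visit I → queue [H, N]
Visit H → queue [N]
Visit N → queue []

Visit order: G, C, O, K, E, B, L, J, A, M, D, F, I, H, N

A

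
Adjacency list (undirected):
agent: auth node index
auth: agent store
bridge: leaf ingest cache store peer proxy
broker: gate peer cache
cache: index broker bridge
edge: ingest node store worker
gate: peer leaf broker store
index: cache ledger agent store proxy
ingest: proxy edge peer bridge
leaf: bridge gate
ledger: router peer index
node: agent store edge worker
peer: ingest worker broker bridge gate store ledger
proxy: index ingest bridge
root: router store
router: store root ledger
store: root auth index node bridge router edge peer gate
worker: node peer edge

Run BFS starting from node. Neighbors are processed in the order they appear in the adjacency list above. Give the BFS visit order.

node → agent → store → edge → worker → auth → index → root → bridge → router → peer → gate → ingest → cache → ledger → proxy → leaf → broker

Visit node; enqueue agent, store, edge, worker → queue [agent, store, edge, worker]
Visit agent; enqueue auth, index → queue [store, edge, worker, auth, index]
Visit store; enqueue root, bridge, router, peer, gate → queue [edge, worker, auth, index, root, bridge, router, peer, gate]
Visit edge; enqueue ingest → queue [worker, auth, index, root, bridge, router, peer, gate, ingest]
Visit worker → queue [auth, index, root, bridge, router, peer, gate, ingest]
Visit auth → queue [index, root, bridge, router, peer, gate, ingest]
Visit index; enqueue cache, ledger, proxy → queue [root, bridge, router, peer, gate, ingest, cache, ledger, proxy]
Visit root → queue [bridge, router, peer, gate, ingest, cache, ledger, proxy]
Visit bridge; enqueue leaf → queue [router, peer, gate, ingest, cache, ledger, proxy, leaf]
Visit router → queue [peer, gate, ingest, cache, ledger, proxy, leaf]
Visit peer; enqueue broker → queue [gate, ingest, cache, ledger, proxy, leaf, broker]
Visit gate → queue [ingest, cache, ledger, proxy, leaf, broker]
Visit ingest → queue [cache, ledger, proxy, leaf, broker]
Visit cache → queue [ledger, proxy, leaf, broker]
Visit ledger → queue [proxy, leaf, broker]
Visit proxy → queue [leaf, broker]
Visit leaf → queue [broker]
Visit broker → queue []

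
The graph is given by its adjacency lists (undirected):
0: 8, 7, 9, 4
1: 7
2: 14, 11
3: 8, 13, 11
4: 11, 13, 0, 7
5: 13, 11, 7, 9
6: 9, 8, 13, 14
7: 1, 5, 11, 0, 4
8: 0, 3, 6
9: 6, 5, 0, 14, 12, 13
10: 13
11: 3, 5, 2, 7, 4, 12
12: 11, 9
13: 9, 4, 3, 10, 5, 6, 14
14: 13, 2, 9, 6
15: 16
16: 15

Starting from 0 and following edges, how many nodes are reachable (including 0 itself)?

BFS from 0 visits: 0, 8, 7, 9, 4, 3, 6, 1, 5, 11, 14, 12, 13, 2, 10
Reachable nodes: 15 of 17 total.

15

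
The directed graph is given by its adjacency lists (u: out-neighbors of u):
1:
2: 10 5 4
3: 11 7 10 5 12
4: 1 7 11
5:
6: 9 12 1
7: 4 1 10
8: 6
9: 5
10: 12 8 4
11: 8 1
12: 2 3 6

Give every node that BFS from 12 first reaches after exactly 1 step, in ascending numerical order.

Level 0: 12
Level 1: 2, 3, 6
Level 2: 1, 4, 5, 7, 9, 10, 11
Level 3: 8

2, 3, 6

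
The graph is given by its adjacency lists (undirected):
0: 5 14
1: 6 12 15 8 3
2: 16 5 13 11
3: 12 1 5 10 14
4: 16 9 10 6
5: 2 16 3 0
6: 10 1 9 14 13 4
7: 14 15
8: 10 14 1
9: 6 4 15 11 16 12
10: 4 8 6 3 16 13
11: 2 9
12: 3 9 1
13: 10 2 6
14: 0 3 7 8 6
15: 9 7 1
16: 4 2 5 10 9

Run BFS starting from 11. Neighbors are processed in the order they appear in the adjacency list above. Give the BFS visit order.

11 2 9 16 5 13 6 4 15 12 10 3 0 1 14 7 8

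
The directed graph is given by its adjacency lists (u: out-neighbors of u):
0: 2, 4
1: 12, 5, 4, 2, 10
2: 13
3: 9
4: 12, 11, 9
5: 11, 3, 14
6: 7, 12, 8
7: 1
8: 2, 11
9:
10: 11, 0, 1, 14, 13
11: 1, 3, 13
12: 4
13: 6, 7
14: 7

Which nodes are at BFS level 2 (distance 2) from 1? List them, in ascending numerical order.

0, 3, 9, 11, 13, 14

Level 0: 1
Level 1: 2, 4, 5, 10, 12
Level 2: 0, 3, 9, 11, 13, 14
Level 3: 6, 7
Level 4: 8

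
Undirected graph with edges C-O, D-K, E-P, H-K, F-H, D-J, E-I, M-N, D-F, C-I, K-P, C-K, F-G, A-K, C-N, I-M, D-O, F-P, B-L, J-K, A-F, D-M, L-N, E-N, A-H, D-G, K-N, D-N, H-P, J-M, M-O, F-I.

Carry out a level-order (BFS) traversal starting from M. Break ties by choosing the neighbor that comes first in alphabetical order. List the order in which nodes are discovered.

M, D, I, J, N, O, F, G, K, C, E, L, A, H, P, B

Visit M; enqueue D, I, J, N, O → queue [D, I, J, N, O]
Visit D; enqueue F, G, K → queue [I, J, N, O, F, G, K]
Visit I; enqueue C, E → queue [J, N, O, F, G, K, C, E]
Visit J → queue [N, O, F, G, K, C, E]
Visit N; enqueue L → queue [O, F, G, K, C, E, L]
Visit O → queue [F, G, K, C, E, L]
Visit F; enqueue A, H, P → queue [G, K, C, E, L, A, H, P]
Visit G → queue [K, C, E, L, A, H, P]
Visit K → queue [C, E, L, A, H, P]
Visit C → queue [E, L, A, H, P]
Visit E → queue [L, A, H, P]
Visit L; enqueue B → queue [A, H, P, B]
Visit A → queue [H, P, B]
Visit H → queue [P, B]
Visit P → queue [B]
Visit B → queue []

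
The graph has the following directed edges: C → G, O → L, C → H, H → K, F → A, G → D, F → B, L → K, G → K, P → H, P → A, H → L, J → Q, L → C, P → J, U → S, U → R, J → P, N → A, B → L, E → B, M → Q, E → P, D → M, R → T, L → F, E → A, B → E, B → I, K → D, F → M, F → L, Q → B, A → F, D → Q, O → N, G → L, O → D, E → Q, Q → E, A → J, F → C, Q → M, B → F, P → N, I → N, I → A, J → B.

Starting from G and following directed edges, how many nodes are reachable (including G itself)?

16

BFS from G visits: G, L, K, D, F, C, Q, M, B, A, H, E, I, J, P, N
Reachable nodes: 16 of 21 total.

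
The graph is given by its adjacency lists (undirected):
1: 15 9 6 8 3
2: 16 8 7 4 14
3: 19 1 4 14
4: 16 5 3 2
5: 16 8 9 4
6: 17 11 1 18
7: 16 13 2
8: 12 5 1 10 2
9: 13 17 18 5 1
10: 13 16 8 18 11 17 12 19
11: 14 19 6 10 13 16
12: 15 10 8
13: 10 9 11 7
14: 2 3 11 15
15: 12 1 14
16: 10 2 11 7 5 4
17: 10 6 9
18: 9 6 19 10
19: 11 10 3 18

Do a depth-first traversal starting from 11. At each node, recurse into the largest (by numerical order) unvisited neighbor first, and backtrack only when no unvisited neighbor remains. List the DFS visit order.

11, 19, 18, 10, 17, 9, 13, 7, 16, 5, 8, 12, 15, 14, 3, 4, 2, 1, 6

Visit 11
11 → 19
19 → 18
18 → 10
10 → 17
17 → 9
9 → 13
13 → 7
7 → 16
16 → 5
5 → 8
8 → 12
12 → 15
15 → 14
14 → 3
3 → 4
4 → 2
3 → 1
1 → 6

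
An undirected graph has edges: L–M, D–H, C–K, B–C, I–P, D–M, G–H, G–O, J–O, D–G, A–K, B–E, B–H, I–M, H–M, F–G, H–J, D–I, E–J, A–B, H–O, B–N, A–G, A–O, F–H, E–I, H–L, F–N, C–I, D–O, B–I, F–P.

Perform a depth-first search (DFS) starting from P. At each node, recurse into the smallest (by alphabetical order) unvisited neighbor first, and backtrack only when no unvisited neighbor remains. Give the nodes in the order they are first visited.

Visit P
P → F
F → G
G → A
A → B
B → C
C → I
I → D
D → H
H → J
J → E
J → O
H → L
L → M
C → K
B → N

P, F, G, A, B, C, I, D, H, J, E, O, L, M, K, N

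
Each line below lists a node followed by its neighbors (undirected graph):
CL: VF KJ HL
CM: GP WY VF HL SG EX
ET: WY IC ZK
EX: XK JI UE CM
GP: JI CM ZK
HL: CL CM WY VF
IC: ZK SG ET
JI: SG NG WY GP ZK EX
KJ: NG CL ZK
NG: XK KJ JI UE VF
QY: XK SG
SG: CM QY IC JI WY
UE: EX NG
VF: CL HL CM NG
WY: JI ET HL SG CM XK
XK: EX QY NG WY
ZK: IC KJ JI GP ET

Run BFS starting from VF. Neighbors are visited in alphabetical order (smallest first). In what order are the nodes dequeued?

VF CL CM HL NG KJ EX GP SG WY JI UE XK ZK IC QY ET

Visit VF; enqueue CL, CM, HL, NG → queue [CL, CM, HL, NG]
Visit CL; enqueue KJ → queue [CM, HL, NG, KJ]
Visit CM; enqueue EX, GP, SG, WY → queue [HL, NG, KJ, EX, GP, SG, WY]
Visit HL → queue [NG, KJ, EX, GP, SG, WY]
Visit NG; enqueue JI, UE, XK → queue [KJ, EX, GP, SG, WY, JI, UE, XK]
Visit KJ; enqueue ZK → queue [EX, GP, SG, WY, JI, UE, XK, ZK]
Visit EX → queue [GP, SG, WY, JI, UE, XK, ZK]
Visit GP → queue [SG, WY, JI, UE, XK, ZK]
Visit SG; enqueue IC, QY → queue [WY, JI, UE, XK, ZK, IC, QY]
Visit WY; enqueue ET → queue [JI, UE, XK, ZK, IC, QY, ET]
Visit JI → queue [UE, XK, ZK, IC, QY, ET]
Visit UE → queue [XK, ZK, IC, QY, ET]
Visit XK → queue [ZK, IC, QY, ET]
Visit ZK → queue [IC, QY, ET]
Visit IC → queue [QY, ET]
Visit QY → queue [ET]
Visit ET → queue []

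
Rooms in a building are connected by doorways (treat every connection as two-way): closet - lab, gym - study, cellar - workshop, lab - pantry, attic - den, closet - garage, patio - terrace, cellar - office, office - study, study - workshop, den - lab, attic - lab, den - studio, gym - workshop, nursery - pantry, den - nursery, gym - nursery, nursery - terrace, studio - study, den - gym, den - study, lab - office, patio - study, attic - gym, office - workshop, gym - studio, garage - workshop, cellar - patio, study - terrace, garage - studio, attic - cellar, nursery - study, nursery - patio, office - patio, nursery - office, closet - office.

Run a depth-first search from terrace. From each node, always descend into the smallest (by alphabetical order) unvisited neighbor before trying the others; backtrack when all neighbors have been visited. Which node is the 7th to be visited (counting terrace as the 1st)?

Visit terrace
terrace → nursery
nursery → den
den → attic
attic → cellar
cellar → office
office → closet
closet → garage
garage → studio
studio → gym
gym → study
study → patio
study → workshop
closet → lab
lab → pantry

Visit order: terrace, nursery, den, attic, cellar, office, closet, garage, studio, gym, study, patio, workshop, lab, pantry

closet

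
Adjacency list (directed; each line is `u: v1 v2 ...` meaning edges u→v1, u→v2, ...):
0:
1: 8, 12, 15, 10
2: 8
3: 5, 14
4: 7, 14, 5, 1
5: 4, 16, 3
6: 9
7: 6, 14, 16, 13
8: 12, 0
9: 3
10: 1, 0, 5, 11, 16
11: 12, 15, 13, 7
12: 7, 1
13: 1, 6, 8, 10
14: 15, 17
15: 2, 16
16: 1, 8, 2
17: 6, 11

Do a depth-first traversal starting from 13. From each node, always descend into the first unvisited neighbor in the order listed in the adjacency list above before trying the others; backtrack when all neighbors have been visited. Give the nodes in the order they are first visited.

13 -> 1 -> 8 -> 12 -> 7 -> 6 -> 9 -> 3 -> 5 -> 4 -> 14 -> 15 -> 2 -> 16 -> 17 -> 11 -> 0 -> 10

Visit 13
13 → 1
1 → 8
8 → 12
12 → 7
7 → 6
6 → 9
9 → 3
3 → 5
5 → 4
4 → 14
14 → 15
15 → 2
15 → 16
14 → 17
17 → 11
8 → 0
1 → 10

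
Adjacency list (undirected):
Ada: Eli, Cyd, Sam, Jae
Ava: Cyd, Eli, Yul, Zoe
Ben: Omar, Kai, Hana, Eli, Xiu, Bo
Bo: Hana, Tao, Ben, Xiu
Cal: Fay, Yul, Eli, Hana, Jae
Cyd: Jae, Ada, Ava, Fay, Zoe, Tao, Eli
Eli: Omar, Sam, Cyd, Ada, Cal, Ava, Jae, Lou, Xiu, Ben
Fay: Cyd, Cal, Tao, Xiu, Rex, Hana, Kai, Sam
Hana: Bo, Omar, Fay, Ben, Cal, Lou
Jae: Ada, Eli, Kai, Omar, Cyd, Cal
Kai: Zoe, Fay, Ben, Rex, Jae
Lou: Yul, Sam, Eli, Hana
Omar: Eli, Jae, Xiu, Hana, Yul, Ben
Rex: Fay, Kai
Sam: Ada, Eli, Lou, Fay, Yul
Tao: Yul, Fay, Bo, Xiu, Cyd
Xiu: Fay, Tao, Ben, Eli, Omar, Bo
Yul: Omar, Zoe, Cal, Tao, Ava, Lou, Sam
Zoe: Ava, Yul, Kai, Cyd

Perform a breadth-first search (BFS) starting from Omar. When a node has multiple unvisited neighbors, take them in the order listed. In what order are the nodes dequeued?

Visit Omar; enqueue Eli, Jae, Xiu, Hana, Yul, Ben → queue [Eli, Jae, Xiu, Hana, Yul, Ben]
Visit Eli; enqueue Sam, Cyd, Ada, Cal, Ava, Lou → queue [Jae, Xiu, Hana, Yul, Ben, Sam, Cyd, Ada, Cal, Ava, Lou]
Visit Jae; enqueue Kai → queue [Xiu, Hana, Yul, Ben, Sam, Cyd, Ada, Cal, Ava, Lou, Kai]
Visit Xiu; enqueue Fay, Tao, Bo → queue [Hana, Yul, Ben, Sam, Cyd, Ada, Cal, Ava, Lou, Kai, Fay, Tao, Bo]
Visit Hana → queue [Yul, Ben, Sam, Cyd, Ada, Cal, Ava, Lou, Kai, Fay, Tao, Bo]
Visit Yul; enqueue Zoe → queue [Ben, Sam, Cyd, Ada, Cal, Ava, Lou, Kai, Fay, Tao, Bo, Zoe]
Visit Ben → queue [Sam, Cyd, Ada, Cal, Ava, Lou, Kai, Fay, Tao, Bo, Zoe]
Visit Sam → queue [Cyd, Ada, Cal, Ava, Lou, Kai, Fay, Tao, Bo, Zoe]
Visit Cyd → queue [Ada, Cal, Ava, Lou, Kai, Fay, Tao, Bo, Zoe]
Visit Ada → queue [Cal, Ava, Lou, Kai, Fay, Tao, Bo, Zoe]
Visit Cal → queue [Ava, Lou, Kai, Fay, Tao, Bo, Zoe]
Visit Ava → queue [Lou, Kai, Fay, Tao, Bo, Zoe]
Visit Lou → queue [Kai, Fay, Tao, Bo, Zoe]
Visit Kai; enqueue Rex → queue [Fay, Tao, Bo, Zoe, Rex]
Visit Fay → queue [Tao, Bo, Zoe, Rex]
Visit Tao → queue [Bo, Zoe, Rex]
Visit Bo → queue [Zoe, Rex]
Visit Zoe → queue [Rex]
Visit Rex → queue []

Omar, Eli, Jae, Xiu, Hana, Yul, Ben, Sam, Cyd, Ada, Cal, Ava, Lou, Kai, Fay, Tao, Bo, Zoe, Rex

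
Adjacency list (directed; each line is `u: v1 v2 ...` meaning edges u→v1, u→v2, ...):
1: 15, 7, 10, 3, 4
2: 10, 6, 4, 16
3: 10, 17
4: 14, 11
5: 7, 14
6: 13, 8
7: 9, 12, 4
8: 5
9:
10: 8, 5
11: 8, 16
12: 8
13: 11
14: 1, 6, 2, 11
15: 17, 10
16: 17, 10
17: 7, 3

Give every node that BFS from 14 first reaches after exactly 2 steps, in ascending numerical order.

Level 0: 14
Level 1: 1, 2, 6, 11
Level 2: 3, 4, 7, 8, 10, 13, 15, 16
Level 3: 5, 9, 12, 17

3, 4, 7, 8, 10, 13, 15, 16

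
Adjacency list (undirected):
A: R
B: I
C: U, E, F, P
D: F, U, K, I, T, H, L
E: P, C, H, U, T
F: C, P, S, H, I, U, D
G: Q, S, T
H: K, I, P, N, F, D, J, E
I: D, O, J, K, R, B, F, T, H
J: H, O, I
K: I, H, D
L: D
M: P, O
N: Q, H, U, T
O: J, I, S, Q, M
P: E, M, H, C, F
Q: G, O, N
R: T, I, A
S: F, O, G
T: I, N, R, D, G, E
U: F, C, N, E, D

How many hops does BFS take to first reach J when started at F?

Level 0: F
Level 1: C, D, H, I, P, S, U
Level 2: B, E, G, J, K, L, M, N, O, R, T
Level 3: A, Q
J first appears at level 2.

2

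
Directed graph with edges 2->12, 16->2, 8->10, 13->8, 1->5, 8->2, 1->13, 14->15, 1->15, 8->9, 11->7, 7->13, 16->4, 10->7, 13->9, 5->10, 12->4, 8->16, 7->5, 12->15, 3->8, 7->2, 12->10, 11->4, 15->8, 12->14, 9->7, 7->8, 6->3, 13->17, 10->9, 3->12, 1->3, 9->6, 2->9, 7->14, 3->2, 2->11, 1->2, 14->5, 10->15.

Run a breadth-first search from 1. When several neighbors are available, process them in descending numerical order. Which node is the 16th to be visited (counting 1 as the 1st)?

14

Visit 1; enqueue 15, 13, 5, 3, 2 → queue [15, 13, 5, 3, 2]
Visit 15; enqueue 8 → queue [13, 5, 3, 2, 8]
Visit 13; enqueue 17, 9 → queue [5, 3, 2, 8, 17, 9]
Visit 5; enqueue 10 → queue [3, 2, 8, 17, 9, 10]
Visit 3; enqueue 12 → queue [2, 8, 17, 9, 10, 12]
Visit 2; enqueue 11 → queue [8, 17, 9, 10, 12, 11]
Visit 8; enqueue 16 → queue [17, 9, 10, 12, 11, 16]
Visit 17 → queue [9, 10, 12, 11, 16]
Visit 9; enqueue 7, 6 → queue [10, 12, 11, 16, 7, 6]
Visit 10 → queue [12, 11, 16, 7, 6]
Visit 12; enqueue 14, 4 → queue [11, 16, 7, 6, 14, 4]
Visit 11 → queue [16, 7, 6, 14, 4]
Visit 16 → queue [7, 6, 14, 4]
Visit 7 → queue [6, 14, 4]
Visit 6 → queue [14, 4]
Visit 14 → queue [4]
Visit 4 → queue []

Visit order: 1, 15, 13, 5, 3, 2, 8, 17, 9, 10, 12, 11, 16, 7, 6, 14, 4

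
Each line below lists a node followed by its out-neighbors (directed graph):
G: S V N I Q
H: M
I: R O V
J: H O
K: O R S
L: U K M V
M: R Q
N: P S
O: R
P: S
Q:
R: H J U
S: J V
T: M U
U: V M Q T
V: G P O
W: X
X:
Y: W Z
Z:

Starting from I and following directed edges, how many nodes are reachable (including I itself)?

14

BFS from I visits: I, R, O, V, H, J, U, G, P, M, Q, T, S, N
Reachable nodes: 14 of 20 total.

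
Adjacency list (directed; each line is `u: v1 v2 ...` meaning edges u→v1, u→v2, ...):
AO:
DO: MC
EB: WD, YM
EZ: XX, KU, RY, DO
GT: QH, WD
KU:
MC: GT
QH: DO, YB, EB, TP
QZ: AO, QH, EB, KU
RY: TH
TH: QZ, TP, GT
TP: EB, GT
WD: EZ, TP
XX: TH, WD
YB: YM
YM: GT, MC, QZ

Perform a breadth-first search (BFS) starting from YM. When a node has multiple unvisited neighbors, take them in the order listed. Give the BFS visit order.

Visit YM; enqueue GT, MC, QZ → queue [GT, MC, QZ]
Visit GT; enqueue QH, WD → queue [MC, QZ, QH, WD]
Visit MC → queue [QZ, QH, WD]
Visit QZ; enqueue AO, EB, KU → queue [QH, WD, AO, EB, KU]
Visit QH; enqueue DO, YB, TP → queue [WD, AO, EB, KU, DO, YB, TP]
Visit WD; enqueue EZ → queue [AO, EB, KU, DO, YB, TP, EZ]
Visit AO → queue [EB, KU, DO, YB, TP, EZ]
Visit EB → queue [KU, DO, YB, TP, EZ]
Visit KU → queue [DO, YB, TP, EZ]
Visit DO → queue [YB, TP, EZ]
Visit YB → queue [TP, EZ]
Visit TP → queue [EZ]
Visit EZ; enqueue XX, RY → queue [XX, RY]
Visit XX; enqueue TH → queue [RY, TH]
Visit RY → queue [TH]
Visit TH → queue []

YM -> GT -> MC -> QZ -> QH -> WD -> AO -> EB -> KU -> DO -> YB -> TP -> EZ -> XX -> RY -> TH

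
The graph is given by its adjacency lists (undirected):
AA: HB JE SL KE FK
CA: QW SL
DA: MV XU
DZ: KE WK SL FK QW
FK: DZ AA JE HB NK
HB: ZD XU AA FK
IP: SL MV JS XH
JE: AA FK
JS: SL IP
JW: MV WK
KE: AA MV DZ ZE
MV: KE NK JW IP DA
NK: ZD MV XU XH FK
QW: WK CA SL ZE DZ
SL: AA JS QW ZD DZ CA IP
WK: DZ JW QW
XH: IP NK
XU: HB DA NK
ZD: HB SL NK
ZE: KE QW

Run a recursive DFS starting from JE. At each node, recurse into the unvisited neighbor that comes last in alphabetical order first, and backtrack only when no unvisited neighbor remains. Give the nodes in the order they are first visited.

JE -> FK -> NK -> ZD -> SL -> QW -> ZE -> KE -> MV -> JW -> WK -> DZ -> IP -> XH -> JS -> DA -> XU -> HB -> AA -> CA

Visit JE
JE → FK
FK → NK
NK → ZD
ZD → SL
SL → QW
QW → ZE
ZE → KE
KE → MV
MV → JW
JW → WK
WK → DZ
MV → IP
IP → XH
IP → JS
MV → DA
DA → XU
XU → HB
HB → AA
QW → CA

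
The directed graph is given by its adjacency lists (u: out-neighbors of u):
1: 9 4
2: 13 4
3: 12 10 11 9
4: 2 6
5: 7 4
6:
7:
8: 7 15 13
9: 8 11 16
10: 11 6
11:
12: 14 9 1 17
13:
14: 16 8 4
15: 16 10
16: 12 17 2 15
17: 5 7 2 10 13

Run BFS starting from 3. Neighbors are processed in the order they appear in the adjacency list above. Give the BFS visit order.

Visit 3; enqueue 12, 10, 11, 9 → queue [12, 10, 11, 9]
Visit 12; enqueue 14, 1, 17 → queue [10, 11, 9, 14, 1, 17]
Visit 10; enqueue 6 → queue [11, 9, 14, 1, 17, 6]
Visit 11 → queue [9, 14, 1, 17, 6]
Visit 9; enqueue 8, 16 → queue [14, 1, 17, 6, 8, 16]
Visit 14; enqueue 4 → queue [1, 17, 6, 8, 16, 4]
Visit 1 → queue [17, 6, 8, 16, 4]
Visit 17; enqueue 5, 7, 2, 13 → queue [6, 8, 16, 4, 5, 7, 2, 13]
Visit 6 → queue [8, 16, 4, 5, 7, 2, 13]
Visit 8; enqueue 15 → queue [16, 4, 5, 7, 2, 13, 15]
Visit 16 → queue [4, 5, 7, 2, 13, 15]
Visit 4 → queue [5, 7, 2, 13, 15]
Visit 5 → queue [7, 2, 13, 15]
Visit 7 → queue [2, 13, 15]
Visit 2 → queue [13, 15]
Visit 13 → queue [15]
Visit 15 → queue []

3, 12, 10, 11, 9, 14, 1, 17, 6, 8, 16, 4, 5, 7, 2, 13, 15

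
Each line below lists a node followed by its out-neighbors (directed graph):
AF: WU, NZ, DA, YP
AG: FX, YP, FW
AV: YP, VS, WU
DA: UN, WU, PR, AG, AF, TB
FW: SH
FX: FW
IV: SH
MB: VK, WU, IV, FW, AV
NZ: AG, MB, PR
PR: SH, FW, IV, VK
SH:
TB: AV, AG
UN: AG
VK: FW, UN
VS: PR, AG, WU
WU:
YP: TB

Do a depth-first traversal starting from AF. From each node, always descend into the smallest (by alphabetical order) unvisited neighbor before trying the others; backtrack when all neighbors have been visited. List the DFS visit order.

AF -> DA -> AG -> FW -> SH -> FX -> YP -> TB -> AV -> VS -> PR -> IV -> VK -> UN -> WU -> NZ -> MB

Visit AF
AF → DA
DA → AG
AG → FW
FW → SH
AG → FX
AG → YP
YP → TB
TB → AV
AV → VS
VS → PR
PR → IV
PR → VK
VK → UN
VS → WU
AF → NZ
NZ → MB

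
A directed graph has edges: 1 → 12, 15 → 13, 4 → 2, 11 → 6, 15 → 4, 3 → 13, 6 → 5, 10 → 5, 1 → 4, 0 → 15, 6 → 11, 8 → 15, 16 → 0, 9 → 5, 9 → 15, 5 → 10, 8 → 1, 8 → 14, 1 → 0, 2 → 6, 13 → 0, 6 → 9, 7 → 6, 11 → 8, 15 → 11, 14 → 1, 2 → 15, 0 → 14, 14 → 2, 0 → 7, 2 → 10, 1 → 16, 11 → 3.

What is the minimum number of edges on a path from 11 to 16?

3

Level 0: 11
Level 1: 3, 6, 8
Level 2: 1, 5, 9, 13, 14, 15
Level 3: 0, 2, 4, 10, 12, 16
Level 4: 7
16 first appears at level 3.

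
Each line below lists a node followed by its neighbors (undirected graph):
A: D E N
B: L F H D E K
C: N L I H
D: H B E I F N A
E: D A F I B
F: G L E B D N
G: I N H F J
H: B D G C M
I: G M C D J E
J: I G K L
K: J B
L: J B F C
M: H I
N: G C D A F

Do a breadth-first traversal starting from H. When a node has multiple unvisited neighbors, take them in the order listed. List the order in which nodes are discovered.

H, B, D, G, C, M, L, F, E, K, I, N, A, J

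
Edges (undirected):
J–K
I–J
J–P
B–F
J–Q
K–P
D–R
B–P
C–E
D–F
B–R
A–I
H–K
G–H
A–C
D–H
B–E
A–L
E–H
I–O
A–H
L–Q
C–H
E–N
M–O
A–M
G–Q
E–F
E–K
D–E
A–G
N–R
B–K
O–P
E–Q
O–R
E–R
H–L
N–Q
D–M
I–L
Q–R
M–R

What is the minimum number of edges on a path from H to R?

2

Level 0: H
Level 1: A, C, D, E, G, K, L
Level 2: B, F, I, J, M, N, P, Q, R
Level 3: O
R first appears at level 2.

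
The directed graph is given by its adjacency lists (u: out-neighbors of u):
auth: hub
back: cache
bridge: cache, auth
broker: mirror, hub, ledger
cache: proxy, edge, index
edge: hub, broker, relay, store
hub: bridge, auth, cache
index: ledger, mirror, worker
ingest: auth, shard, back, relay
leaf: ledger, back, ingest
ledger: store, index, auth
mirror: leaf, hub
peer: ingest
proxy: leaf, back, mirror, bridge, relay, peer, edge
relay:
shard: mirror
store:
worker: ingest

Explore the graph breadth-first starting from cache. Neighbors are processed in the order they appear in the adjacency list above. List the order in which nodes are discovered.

cache, proxy, edge, index, leaf, back, mirror, bridge, relay, peer, hub, broker, store, ledger, worker, ingest, auth, shard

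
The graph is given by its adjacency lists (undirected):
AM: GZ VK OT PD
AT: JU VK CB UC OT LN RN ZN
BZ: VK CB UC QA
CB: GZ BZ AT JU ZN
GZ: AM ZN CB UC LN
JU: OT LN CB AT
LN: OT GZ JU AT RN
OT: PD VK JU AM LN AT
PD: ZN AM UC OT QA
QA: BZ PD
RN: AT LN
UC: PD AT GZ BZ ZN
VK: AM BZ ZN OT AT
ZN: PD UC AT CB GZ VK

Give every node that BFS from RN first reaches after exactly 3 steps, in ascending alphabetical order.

AM, BZ, PD

Level 0: RN
Level 1: AT, LN
Level 2: CB, GZ, JU, OT, UC, VK, ZN
Level 3: AM, BZ, PD
Level 4: QA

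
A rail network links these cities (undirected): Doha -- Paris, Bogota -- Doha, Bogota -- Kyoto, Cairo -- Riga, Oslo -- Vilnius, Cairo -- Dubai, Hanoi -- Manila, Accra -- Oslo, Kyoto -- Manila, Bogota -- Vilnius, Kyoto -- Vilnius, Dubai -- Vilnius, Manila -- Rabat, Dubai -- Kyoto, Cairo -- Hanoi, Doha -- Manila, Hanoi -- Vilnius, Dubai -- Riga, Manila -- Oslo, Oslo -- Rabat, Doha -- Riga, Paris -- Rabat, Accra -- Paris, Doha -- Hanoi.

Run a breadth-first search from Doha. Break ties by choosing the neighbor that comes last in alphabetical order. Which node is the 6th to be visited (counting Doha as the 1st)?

Visit Doha; enqueue Riga, Paris, Manila, Hanoi, Bogota → queue [Riga, Paris, Manila, Hanoi, Bogota]
Visit Riga; enqueue Dubai, Cairo → queue [Paris, Manila, Hanoi, Bogota, Dubai, Cairo]
Visit Paris; enqueue Rabat, Accra → queue [Manila, Hanoi, Bogota, Dubai, Cairo, Rabat, Accra]
Visit Manila; enqueue Oslo, Kyoto → queue [Hanoi, Bogota, Dubai, Cairo, Rabat, Accra, Oslo, Kyoto]
Visit Hanoi; enqueue Vilnius → queue [Bogota, Dubai, Cairo, Rabat, Accra, Oslo, Kyoto, Vilnius]
Visit Bogota → queue [Dubai, Cairo, Rabat, Accra, Oslo, Kyoto, Vilnius]
Visit Dubai → queue [Cairo, Rabat, Accra, Oslo, Kyoto, Vilnius]
Visit Cairo → queue [Rabat, Accra, Oslo, Kyoto, Vilnius]
Visit Rabat → queue [Accra, Oslo, Kyoto, Vilnius]
Visit Accra → queue [Oslo, Kyoto, Vilnius]
Visit Oslo → queue [Kyoto, Vilnius]
Visit Kyoto → queue [Vilnius]
Visit Vilnius → queue []

Visit order: Doha, Riga, Paris, Manila, Hanoi, Bogota, Dubai, Cairo, Rabat, Accra, Oslo, Kyoto, Vilnius

Bogota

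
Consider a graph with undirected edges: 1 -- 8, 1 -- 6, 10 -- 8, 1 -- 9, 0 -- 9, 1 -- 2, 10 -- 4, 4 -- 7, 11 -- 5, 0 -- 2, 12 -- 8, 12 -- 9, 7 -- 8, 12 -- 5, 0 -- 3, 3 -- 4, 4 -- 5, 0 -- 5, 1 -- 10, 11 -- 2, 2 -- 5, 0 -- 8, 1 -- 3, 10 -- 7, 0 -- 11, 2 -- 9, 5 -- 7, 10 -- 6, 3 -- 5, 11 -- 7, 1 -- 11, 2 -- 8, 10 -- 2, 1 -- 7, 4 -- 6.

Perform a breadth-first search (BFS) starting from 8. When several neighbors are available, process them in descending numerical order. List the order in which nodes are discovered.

8 → 12 → 10 → 7 → 2 → 1 → 0 → 9 → 5 → 6 → 4 → 11 → 3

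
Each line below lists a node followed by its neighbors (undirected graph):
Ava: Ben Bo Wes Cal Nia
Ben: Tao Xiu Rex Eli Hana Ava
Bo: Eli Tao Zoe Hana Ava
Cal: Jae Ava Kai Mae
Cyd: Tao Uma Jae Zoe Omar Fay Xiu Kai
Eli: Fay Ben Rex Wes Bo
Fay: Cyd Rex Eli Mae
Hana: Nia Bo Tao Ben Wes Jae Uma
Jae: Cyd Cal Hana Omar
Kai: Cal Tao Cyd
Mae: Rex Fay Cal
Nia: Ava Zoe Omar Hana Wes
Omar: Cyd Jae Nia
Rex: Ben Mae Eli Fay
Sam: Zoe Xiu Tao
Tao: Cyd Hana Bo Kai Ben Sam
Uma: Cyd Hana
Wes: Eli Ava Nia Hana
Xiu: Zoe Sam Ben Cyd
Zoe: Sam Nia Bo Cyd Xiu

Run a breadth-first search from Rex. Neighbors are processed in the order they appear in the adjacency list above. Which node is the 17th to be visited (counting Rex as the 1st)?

Nia

Visit Rex; enqueue Ben, Mae, Eli, Fay → queue [Ben, Mae, Eli, Fay]
Visit Ben; enqueue Tao, Xiu, Hana, Ava → queue [Mae, Eli, Fay, Tao, Xiu, Hana, Ava]
Visit Mae; enqueue Cal → queue [Eli, Fay, Tao, Xiu, Hana, Ava, Cal]
Visit Eli; enqueue Wes, Bo → queue [Fay, Tao, Xiu, Hana, Ava, Cal, Wes, Bo]
Visit Fay; enqueue Cyd → queue [Tao, Xiu, Hana, Ava, Cal, Wes, Bo, Cyd]
Visit Tao; enqueue Kai, Sam → queue [Xiu, Hana, Ava, Cal, Wes, Bo, Cyd, Kai, Sam]
Visit Xiu; enqueue Zoe → queue [Hana, Ava, Cal, Wes, Bo, Cyd, Kai, Sam, Zoe]
Visit Hana; enqueue Nia, Jae, Uma → queue [Ava, Cal, Wes, Bo, Cyd, Kai, Sam, Zoe, Nia, Jae, Uma]
Visit Ava → queue [Cal, Wes, Bo, Cyd, Kai, Sam, Zoe, Nia, Jae, Uma]
Visit Cal → queue [Wes, Bo, Cyd, Kai, Sam, Zoe, Nia, Jae, Uma]
Visit Wes → queue [Bo, Cyd, Kai, Sam, Zoe, Nia, Jae, Uma]
Visit Bo → queue [Cyd, Kai, Sam, Zoe, Nia, Jae, Uma]
Visit Cyd; enqueue Omar → queue [Kai, Sam, Zoe, Nia, Jae, Uma, Omar]
Visit Kai → queue [Sam, Zoe, Nia, Jae, Uma, Omar]
Visit Sam → queue [Zoe, Nia, Jae, Uma, Omar]
Visit Zoe → queue [Nia, Jae, Uma, Omar]
Visit Nia → queue [Jae, Uma, Omar]
Visit Jae → queue [Uma, Omar]
Visit Uma → queue [Omar]
Visit Omar → queue []

Visit order: Rex, Ben, Mae, Eli, Fay, Tao, Xiu, Hana, Ava, Cal, Wes, Bo, Cyd, Kai, Sam, Zoe, Nia, Jae, Uma, Omar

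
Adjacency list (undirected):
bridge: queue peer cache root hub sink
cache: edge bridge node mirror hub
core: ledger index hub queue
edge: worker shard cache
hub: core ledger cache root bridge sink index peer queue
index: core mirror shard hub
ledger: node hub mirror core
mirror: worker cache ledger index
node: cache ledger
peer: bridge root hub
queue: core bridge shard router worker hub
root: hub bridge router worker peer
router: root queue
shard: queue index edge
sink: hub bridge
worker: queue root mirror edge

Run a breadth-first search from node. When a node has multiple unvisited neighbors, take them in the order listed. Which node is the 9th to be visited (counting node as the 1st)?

Visit node; enqueue cache, ledger → queue [cache, ledger]
Visit cache; enqueue edge, bridge, mirror, hub → queue [ledger, edge, bridge, mirror, hub]
Visit ledger; enqueue core → queue [edge, bridge, mirror, hub, core]
Visit edge; enqueue worker, shard → queue [bridge, mirror, hub, core, worker, shard]
Visit bridge; enqueue queue, peer, root, sink → queue [mirror, hub, core, worker, shard, queue, peer, root, sink]
Visit mirror; enqueue index → queue [hub, core, worker, shard, queue, peer, root, sink, index]
Visit hub → queue [core, worker, shard, queue, peer, root, sink, index]
Visit core → queue [worker, shard, queue, peer, root, sink, index]
Visit worker → queue [shard, queue, peer, root, sink, index]
Visit shard → queue [queue, peer, root, sink, index]
Visit queue; enqueue router → queue [peer, root, sink, index, router]
Visit peer → queue [root, sink, index, router]
Visit root → queue [sink, index, router]
Visit sink → queue [index, router]
Visit index → queue [router]
Visit router → queue []

Visit order: node, cache, ledger, edge, bridge, mirror, hub, core, worker, shard, queue, peer, root, sink, index, router

worker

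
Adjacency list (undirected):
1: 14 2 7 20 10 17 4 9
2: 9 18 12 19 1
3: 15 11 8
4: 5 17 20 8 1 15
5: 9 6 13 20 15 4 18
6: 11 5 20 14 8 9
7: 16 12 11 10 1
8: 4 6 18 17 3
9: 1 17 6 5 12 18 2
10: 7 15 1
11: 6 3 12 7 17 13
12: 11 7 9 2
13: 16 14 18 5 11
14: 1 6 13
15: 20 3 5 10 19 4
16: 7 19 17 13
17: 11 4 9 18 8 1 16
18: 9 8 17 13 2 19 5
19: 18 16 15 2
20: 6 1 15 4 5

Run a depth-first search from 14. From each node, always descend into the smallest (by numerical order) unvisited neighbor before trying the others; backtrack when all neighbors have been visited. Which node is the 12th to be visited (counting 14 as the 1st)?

15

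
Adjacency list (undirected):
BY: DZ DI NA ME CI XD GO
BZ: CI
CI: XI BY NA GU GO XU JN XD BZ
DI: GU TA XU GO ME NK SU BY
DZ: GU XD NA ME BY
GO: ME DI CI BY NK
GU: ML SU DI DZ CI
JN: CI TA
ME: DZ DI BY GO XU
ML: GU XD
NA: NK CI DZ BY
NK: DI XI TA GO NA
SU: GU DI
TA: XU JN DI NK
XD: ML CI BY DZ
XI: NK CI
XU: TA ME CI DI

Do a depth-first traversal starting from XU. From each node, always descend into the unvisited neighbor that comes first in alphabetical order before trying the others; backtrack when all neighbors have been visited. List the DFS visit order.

XU → CI → BY → DI → GO → ME → DZ → GU → ML → XD → SU → NA → NK → TA → JN → XI → BZ

Visit XU
XU → CI
CI → BY
BY → DI
DI → GO
GO → ME
ME → DZ
DZ → GU
GU → ML
ML → XD
GU → SU
DZ → NA
NA → NK
NK → TA
TA → JN
NK → XI
CI → BZ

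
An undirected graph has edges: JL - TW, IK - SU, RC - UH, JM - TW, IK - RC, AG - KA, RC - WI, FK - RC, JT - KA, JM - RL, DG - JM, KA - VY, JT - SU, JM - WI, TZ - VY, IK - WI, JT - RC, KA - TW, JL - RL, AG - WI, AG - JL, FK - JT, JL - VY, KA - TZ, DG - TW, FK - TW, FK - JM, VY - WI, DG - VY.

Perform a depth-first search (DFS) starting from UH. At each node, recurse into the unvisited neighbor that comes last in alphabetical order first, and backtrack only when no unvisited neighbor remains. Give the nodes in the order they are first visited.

Visit UH
UH → RC
RC → WI
WI → VY
VY → TZ
TZ → KA
KA → TW
TW → JM
JM → RL
RL → JL
JL → AG
JM → FK
FK → JT
JT → SU
SU → IK
JM → DG

UH, RC, WI, VY, TZ, KA, TW, JM, RL, JL, AG, FK, JT, SU, IK, DG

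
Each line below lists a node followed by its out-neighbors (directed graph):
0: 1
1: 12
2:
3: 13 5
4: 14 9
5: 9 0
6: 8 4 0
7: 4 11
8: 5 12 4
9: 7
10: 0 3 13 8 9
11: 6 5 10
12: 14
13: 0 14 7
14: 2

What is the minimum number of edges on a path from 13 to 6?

3

Level 0: 13
Level 1: 0, 7, 14
Level 2: 1, 2, 4, 11
Level 3: 5, 6, 9, 10, 12
Level 4: 3, 8
6 first appears at level 3.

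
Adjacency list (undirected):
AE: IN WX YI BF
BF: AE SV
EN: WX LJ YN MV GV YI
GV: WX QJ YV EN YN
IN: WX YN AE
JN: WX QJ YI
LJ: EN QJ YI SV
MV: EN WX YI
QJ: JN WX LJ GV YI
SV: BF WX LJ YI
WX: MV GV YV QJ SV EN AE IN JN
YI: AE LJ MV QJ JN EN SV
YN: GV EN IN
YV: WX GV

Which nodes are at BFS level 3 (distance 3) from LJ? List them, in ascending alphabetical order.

IN, YV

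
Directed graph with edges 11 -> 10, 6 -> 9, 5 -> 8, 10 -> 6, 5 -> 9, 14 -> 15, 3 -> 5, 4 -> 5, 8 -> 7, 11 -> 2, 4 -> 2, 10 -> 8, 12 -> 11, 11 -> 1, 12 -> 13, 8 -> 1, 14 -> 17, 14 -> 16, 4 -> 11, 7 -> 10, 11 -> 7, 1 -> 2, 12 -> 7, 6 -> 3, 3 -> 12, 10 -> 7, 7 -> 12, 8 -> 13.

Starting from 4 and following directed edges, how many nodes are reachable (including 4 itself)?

BFS from 4 visits: 4, 2, 5, 11, 8, 9, 1, 7, 10, 13, 12, 6, 3
Reachable nodes: 13 of 17 total.

13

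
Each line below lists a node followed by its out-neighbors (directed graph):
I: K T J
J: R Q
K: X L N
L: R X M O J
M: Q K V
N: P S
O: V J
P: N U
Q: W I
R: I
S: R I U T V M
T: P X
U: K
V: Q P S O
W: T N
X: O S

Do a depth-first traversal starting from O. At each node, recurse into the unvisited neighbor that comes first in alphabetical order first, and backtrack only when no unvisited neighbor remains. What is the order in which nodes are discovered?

O J Q I K L M V P N S R T X U W

Visit O
O → J
J → Q
Q → I
I → K
K → L
L → M
M → V
V → P
P → N
N → S
S → R
S → T
T → X
S → U
Q → W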